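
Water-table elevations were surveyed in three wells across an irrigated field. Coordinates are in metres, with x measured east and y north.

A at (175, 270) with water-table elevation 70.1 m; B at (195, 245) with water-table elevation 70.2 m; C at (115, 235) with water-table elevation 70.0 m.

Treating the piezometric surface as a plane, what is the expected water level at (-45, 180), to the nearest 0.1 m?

69.7 m

Differences from A: to B (Δx, Δy, Δh) = (20, -25, +0.1); to C = (-60, -35, -0.1).
Solve a·Δx + b·Δy = Δh: det = 20·(-35) − (-60)·(-25) = -2200.
∂h/∂x = [(+0.1)·(-35) − (-0.1)·(-25)] / -2200 = +0.002727
∂h/∂y = [20·(-0.1) − (-60)·(+0.1)] / -2200 = -0.001818
h(-45, 180) = 70.1 + (+0.002727)·(-220) + (-0.001818)·(-90) = 70.1 -0.600 +0.164 = 69.664 m.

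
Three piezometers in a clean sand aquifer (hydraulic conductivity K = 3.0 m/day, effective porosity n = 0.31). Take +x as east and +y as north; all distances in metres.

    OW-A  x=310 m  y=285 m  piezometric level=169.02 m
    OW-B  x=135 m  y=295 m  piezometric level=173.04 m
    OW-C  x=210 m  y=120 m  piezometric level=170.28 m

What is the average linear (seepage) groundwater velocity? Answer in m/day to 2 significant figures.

0.23 m/day

Taking OW-A as reference: OW-B−OW-A = (-175, 10, +4.02); OW-C−OW-A = (-100, -165, +1.26).
Determinant of the coordinate differences = (-175)·(-165) − (-100)·10 = 29875.
∂h/∂x = [(+4.02)·(-165) − (+1.26)·10] / 29875 = -0.02262
∂h/∂y = [(-175)·(+1.26) − (-100)·(+4.02)] / 29875 = +0.006075
|∇h| = √(-0.02262² + 0.006075²) = 0.02342
Seepage velocity v = K·i/n = 3.0 × 0.02342 / 0.31 = 0.2266 m/day.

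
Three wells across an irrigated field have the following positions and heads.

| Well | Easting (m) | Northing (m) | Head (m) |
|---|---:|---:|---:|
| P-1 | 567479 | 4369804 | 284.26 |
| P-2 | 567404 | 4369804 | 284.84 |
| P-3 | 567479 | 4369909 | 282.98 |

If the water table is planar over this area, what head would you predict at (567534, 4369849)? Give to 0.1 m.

∂h/∂x = (284.84 − 284.26) / (567404 − 567479) = -0.007733
∂h/∂y = (282.98 − 284.26) / (4369909 − 4369804) = -0.01219
h(567534, 4369849) = 284.26 + (-0.007733)·(55) + (-0.01219)·(45) = 284.26 -0.425 -0.549 = 283.286 m.

283.3 m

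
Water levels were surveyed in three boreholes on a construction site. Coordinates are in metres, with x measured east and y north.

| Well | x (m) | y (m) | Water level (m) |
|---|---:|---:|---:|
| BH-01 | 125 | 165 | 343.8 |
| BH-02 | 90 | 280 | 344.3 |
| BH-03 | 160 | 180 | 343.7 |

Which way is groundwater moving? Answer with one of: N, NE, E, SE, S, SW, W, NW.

Differences from BH-01: to BH-02 (Δx, Δy, Δh) = (-35, 115, +0.5); to BH-03 = (35, 15, -0.1).
Solve a·Δx + b·Δy = Δh: det = (-35)·15 − 35·115 = -4550.
∂h/∂x = [(+0.5)·15 − (-0.1)·115] / -4550 = -0.004176
∂h/∂y = [(-35)·(-0.1) − 35·(+0.5)] / -4550 = +0.003077
Flow = −∇h = (+0.004176 east, -0.003077 north), which points southeast.

SE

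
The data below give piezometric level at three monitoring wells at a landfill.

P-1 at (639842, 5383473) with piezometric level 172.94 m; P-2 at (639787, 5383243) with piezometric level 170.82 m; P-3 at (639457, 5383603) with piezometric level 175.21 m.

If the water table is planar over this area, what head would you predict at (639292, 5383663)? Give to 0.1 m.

176.2 m

With h = a·x + b·y + c and P-1 as origin, the differences give:
  (-55)·a + (-230)·b = -2.12
  (-385)·a + 130·b = +2.27
Eliminate b (×130 and ×(-230), subtract): -95700·a = 246.500 → a = ∂h/∂x = -0.002576
Back-substitute: b = ∂h/∂y = +0.009833.
h(639292, 5383663) = 172.94 + (-0.002576)·(-550) + (+0.009833)·(190) = 172.94 +1.417 +1.868 = 176.225 m.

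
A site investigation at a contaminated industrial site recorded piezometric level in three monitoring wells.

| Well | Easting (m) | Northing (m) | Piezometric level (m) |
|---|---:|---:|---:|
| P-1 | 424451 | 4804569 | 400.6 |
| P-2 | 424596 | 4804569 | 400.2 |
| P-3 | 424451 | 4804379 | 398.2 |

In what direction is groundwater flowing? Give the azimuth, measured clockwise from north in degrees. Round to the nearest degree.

168°

∂h/∂x = (400.2 − 400.6) / (424596 − 424451) = -0.002759
∂h/∂y = (398.2 − 400.6) / (4804379 − 4804569) = +0.01263
Flow direction (−∇h) has components (+0.002759 E, -0.01263 N).
Azimuth = atan2(E, N) = atan2(+0.002759, -0.01263) = 167.7° ≈ 168°.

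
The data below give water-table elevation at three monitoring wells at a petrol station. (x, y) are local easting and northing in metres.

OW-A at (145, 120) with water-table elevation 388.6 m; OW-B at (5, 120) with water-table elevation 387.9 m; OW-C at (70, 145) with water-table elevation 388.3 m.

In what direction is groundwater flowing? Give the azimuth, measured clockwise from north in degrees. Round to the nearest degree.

239°

Taking OW-A as reference: OW-B−OW-A = (-140, 0, -0.7); OW-C−OW-A = (-75, 25, -0.3).
Determinant of the coordinate differences = (-140)·25 − (-75)·0 = -3500.
∂h/∂x = [(-0.7)·25 − (-0.3)·0] / -3500 = +0.005000
∂h/∂y = [(-140)·(-0.3) − (-75)·(-0.7)] / -3500 = +0.003000
Flow direction (−∇h) has components (-0.005000 E, -0.003000 N).
Azimuth = atan2(E, N) = atan2(-0.005000, -0.003000) = 239.0° ≈ 239°.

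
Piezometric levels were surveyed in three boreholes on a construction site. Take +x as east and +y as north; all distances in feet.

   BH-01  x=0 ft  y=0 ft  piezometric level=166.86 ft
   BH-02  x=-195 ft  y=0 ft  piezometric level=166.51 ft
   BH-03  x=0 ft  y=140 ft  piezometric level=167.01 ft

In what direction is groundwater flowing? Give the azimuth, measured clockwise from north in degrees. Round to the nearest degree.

239°

∂h/∂x = (166.51 − 166.86) / (-195 − 0) = +0.001795
∂h/∂y = (167.01 − 166.86) / (140 − 0) = +0.001071
Flow direction (−∇h) has components (-0.001795 E, -0.001071 N).
Azimuth = atan2(E, N) = atan2(-0.001795, -0.001071) = 239.2° ≈ 239°.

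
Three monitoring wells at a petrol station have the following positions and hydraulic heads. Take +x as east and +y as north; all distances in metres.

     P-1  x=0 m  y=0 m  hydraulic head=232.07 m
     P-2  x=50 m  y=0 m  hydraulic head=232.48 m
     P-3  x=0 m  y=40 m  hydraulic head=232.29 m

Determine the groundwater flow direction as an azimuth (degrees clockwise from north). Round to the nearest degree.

∂h/∂x = (232.48 − 232.07) / (50 − 0) = +0.008200
∂h/∂y = (232.29 − 232.07) / (40 − 0) = +0.005500
Flow direction (−∇h) has components (-0.008200 E, -0.005500 N).
Azimuth = atan2(E, N) = atan2(-0.008200, -0.005500) = 236.1° ≈ 236°.

236°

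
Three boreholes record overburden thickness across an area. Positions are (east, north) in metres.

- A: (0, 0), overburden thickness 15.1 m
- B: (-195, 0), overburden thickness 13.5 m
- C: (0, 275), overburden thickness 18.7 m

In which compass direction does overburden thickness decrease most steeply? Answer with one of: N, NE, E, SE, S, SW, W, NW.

SW

∂d/∂x = (13.5 − 15.1) / (-195 − 0) = +0.008205
∂d/∂y = (18.7 − 15.1) / (275 − 0) = +0.01309
Steepest decrease is along −∇f = (-0.008205 E, -0.01309 N) → southwest.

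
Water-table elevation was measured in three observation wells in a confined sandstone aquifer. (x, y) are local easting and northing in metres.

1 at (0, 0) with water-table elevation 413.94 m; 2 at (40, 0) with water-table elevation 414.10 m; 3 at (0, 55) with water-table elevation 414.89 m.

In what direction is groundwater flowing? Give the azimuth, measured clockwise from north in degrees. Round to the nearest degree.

∂h/∂x = (414.10 − 413.94) / (40 − 0) = +0.004000
∂h/∂y = (414.89 − 413.94) / (55 − 0) = +0.01727
Flow direction (−∇h) has components (-0.004000 E, -0.01727 N).
Azimuth = atan2(E, N) = atan2(-0.004000, -0.01727) = 193.0° ≈ 193°.

193°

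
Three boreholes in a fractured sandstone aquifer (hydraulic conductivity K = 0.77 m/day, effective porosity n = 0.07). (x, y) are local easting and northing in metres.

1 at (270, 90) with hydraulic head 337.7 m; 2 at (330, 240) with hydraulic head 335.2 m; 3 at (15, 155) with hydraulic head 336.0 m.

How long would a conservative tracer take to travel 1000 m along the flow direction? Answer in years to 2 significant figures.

With h = a·x + b·y + c and 1 as origin, the differences give:
  60·a + 150·b = -2.5
  (-255)·a + 65·b = -1.7
Eliminate b (×65 and ×150, subtract): 42150·a = 92.50 → a = ∂h/∂x = +0.002195
Back-substitute: b = ∂h/∂y = -0.01754.
|∇h| = √(0.002195² + -0.01754²) = 0.01768
Seepage velocity v = K·i/n = 0.77 × 0.01768 / 0.07 = 0.1945 m/day.
t = 1000 / 0.1945 = 5141 days = 14.1 years.

14 years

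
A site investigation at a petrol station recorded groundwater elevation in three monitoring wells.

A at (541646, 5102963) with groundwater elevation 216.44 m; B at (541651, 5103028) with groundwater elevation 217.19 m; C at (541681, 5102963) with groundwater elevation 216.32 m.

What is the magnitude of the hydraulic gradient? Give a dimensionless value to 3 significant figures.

Taking A as reference: B−A = (5, 65, +0.75); C−A = (35, 0, -0.12).
Solve a·Δx + b·Δy = Δh: det = 5·0 − 35·65 = -2275.
∂h/∂x = [(+0.75)·0 − (-0.12)·65] / -2275 = -0.003429
∂h/∂y = [5·(-0.12) − 35·(+0.75)] / -2275 = +0.01180
|∇h| = √(-0.003429² + 0.01180²) = 0.01229

0.0123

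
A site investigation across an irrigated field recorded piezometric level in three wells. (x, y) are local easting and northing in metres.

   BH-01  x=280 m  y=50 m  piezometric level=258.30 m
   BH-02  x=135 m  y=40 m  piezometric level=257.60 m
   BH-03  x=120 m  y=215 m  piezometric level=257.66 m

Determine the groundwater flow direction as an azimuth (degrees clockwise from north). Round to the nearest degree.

With h = a·x + b·y + c and BH-01 as origin, the differences give:
  (-145)·a + (-10)·b = -0.70
  (-160)·a + 165·b = -0.64
Eliminate b (×165 and ×(-10), subtract): -25525·a = -121.900 → a = ∂h/∂x = +0.004776
Back-substitute: b = ∂h/∂y = +0.0007522.
Flow direction (−∇h) has components (-0.004776 E, -0.0007522 N).
Azimuth = atan2(E, N) = atan2(-0.004776, -0.0007522) = 261.0° ≈ 261°.

261°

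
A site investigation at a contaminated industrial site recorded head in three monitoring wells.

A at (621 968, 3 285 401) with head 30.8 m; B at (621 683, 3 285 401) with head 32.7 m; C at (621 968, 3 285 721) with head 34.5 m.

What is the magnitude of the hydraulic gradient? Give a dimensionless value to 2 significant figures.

0.013

∂h/∂x = (32.7 − 30.8) / (621683 − 621968) = -0.006667
∂h/∂y = (34.5 − 30.8) / (3285721 − 3285401) = +0.01156
|∇h| = √(-0.006667² + 0.01156²) = 0.01334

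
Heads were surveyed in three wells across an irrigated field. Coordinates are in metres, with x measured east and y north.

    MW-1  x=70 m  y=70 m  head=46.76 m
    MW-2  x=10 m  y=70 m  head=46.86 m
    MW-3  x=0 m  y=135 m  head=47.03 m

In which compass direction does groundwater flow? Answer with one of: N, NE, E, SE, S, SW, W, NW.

SE

Differences from MW-1: to MW-2 (Δx, Δy, Δh) = (-60, 0, +0.10); to MW-3 = (-70, 65, +0.27).
Determinant of the coordinate differences = (-60)·65 − (-70)·0 = -3900.
∂h/∂x = [(+0.10)·65 − (+0.27)·0] / -3900 = -0.001667
∂h/∂y = [(-60)·(+0.27) − (-70)·(+0.10)] / -3900 = +0.002359
Flow = −∇h = (+0.001667 east, -0.002359 north), which points southeast.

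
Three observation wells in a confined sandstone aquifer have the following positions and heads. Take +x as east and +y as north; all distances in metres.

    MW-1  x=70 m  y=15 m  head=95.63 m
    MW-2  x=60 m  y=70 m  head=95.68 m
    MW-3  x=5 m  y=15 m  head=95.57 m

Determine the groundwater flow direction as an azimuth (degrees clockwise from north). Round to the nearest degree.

221°

With h = a·x + b·y + c and MW-1 as origin, the differences give:
  (-10)·a + 55·b = +0.05
  (-65)·a + 0·b = -0.06
Eliminate b (×0 and ×55, subtract): 3575·a = 3.300 → a = ∂h/∂x = +0.0009231
Back-substitute: b = ∂h/∂y = +0.001077.
Flow direction (−∇h) has components (-0.0009231 E, -0.001077 N).
Azimuth = atan2(E, N) = atan2(-0.0009231, -0.001077) = 220.6° ≈ 221°.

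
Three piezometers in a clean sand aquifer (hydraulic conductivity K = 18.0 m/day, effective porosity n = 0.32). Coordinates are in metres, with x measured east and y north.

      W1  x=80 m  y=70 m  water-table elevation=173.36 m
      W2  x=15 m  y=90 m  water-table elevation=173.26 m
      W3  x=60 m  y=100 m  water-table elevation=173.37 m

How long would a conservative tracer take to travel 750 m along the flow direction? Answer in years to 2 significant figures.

Differences from W1: to W2 (Δx, Δy, Δh) = (-65, 20, -0.10); to W3 = (-20, 30, +0.01).
Determinant of the coordinate differences = (-65)·30 − (-20)·20 = -1550.
∂h/∂x = [(-0.10)·30 − (+0.01)·20] / -1550 = +0.002065
∂h/∂y = [(-65)·(+0.01) − (-20)·(-0.10)] / -1550 = +0.001710
|∇h| = √(0.002065² + 0.001710²) = 0.002681
Seepage velocity v = K·i/n = 18.0 × 0.002681 / 0.32 = 0.1508 m/day.
t = 750 / 0.1508 = 4973 days = 13.6 years.

14 years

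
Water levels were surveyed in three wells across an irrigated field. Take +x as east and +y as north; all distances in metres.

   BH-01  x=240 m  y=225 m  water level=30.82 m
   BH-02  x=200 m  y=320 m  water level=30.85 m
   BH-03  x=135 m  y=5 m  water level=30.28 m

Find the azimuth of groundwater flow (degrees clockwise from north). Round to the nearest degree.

241°

Differences from BH-01: to BH-02 (Δx, Δy, Δh) = (-40, 95, +0.03); to BH-03 = (-105, -220, -0.54).
Determinant of the coordinate differences = (-40)·(-220) − (-105)·95 = 18775.
∂h/∂x = [(+0.03)·(-220) − (-0.54)·95] / 18775 = +0.002381
∂h/∂y = [(-40)·(-0.54) − (-105)·(+0.03)] / 18775 = +0.001318
Flow direction (−∇h) has components (-0.002381 E, -0.001318 N).
Azimuth = atan2(E, N) = atan2(-0.002381, -0.001318) = 241.0° ≈ 241°.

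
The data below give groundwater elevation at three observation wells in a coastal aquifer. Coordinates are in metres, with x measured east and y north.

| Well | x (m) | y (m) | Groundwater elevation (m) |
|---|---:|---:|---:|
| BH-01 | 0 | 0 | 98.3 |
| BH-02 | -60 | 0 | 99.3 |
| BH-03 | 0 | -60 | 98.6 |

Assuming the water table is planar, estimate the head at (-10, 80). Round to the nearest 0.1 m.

98.1 m

∂h/∂x = (99.3 − 98.3) / (-60 − 0) = -0.01667
∂h/∂y = (98.6 − 98.3) / (-60 − 0) = -0.005000
h(-10, 80) = 98.3 + (-0.01667)·(-10) + (-0.005000)·(80) = 98.3 +0.167 -0.400 = 98.067 m.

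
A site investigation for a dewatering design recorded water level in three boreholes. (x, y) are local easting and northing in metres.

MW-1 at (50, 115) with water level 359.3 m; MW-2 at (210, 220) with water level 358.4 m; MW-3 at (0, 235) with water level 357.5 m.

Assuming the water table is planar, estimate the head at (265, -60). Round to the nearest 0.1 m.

362.4 m

With h = a·x + b·y + c and MW-1 as origin, the differences give:
  160·a + 105·b = -0.9
  (-50)·a + 120·b = -1.8
Eliminate b (×120 and ×105, subtract): 24450·a = 81.00 → a = ∂h/∂x = +0.003313
Back-substitute: b = ∂h/∂y = -0.01362.
h(265, -60) = 359.3 + (+0.003313)·(215) + (-0.01362)·(-175) = 359.3 +0.712 +2.383 = 362.396 m.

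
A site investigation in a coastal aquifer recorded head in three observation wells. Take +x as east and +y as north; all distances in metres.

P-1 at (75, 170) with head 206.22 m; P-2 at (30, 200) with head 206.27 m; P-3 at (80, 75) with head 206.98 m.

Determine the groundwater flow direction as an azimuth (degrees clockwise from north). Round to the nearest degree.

039°

Differences from P-1: to P-2 (Δx, Δy, Δh) = (-45, 30, +0.05); to P-3 = (5, -95, +0.76).
Determinant of the coordinate differences = (-45)·(-95) − 5·30 = 4125.
∂h/∂x = [(+0.05)·(-95) − (+0.76)·30] / 4125 = -0.006679
∂h/∂y = [(-45)·(+0.76) − 5·(+0.05)] / 4125 = -0.008352
Flow direction (−∇h) has components (+0.006679 E, +0.008352 N).
Azimuth = atan2(E, N) = atan2(+0.006679, +0.008352) = 38.6° ≈ 039°.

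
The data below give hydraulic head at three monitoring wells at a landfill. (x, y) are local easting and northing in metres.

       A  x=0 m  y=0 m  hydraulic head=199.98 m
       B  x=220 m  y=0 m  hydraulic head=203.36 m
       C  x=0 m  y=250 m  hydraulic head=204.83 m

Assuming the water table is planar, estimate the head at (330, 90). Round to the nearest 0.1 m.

∂h/∂x = (203.36 − 199.98) / (220 − 0) = +0.01536
∂h/∂y = (204.83 − 199.98) / (250 − 0) = +0.01940
h(330, 90) = 199.98 + (+0.01536)·(330) + (+0.01940)·(90) = 199.98 +5.070 +1.746 = 206.796 m.

206.8 m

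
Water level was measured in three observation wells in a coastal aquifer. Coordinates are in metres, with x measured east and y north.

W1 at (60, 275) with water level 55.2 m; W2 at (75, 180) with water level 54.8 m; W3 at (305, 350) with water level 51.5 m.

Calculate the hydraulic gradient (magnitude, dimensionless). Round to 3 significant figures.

0.0157

With h = a·x + b·y + c and W1 as origin, the differences give:
  15·a + (-95)·b = -0.4
  245·a + 75·b = -3.7
Eliminate b (×75 and ×(-95), subtract): 24400·a = -381.50 → a = ∂h/∂x = -0.01564
Back-substitute: b = ∂h/∂y = +0.001742.
|∇h| = √(-0.01564² + 0.001742²) = 0.01574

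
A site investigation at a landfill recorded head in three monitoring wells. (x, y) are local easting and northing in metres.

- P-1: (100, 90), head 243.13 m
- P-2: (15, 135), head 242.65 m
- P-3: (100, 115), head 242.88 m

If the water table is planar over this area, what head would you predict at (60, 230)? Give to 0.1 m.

With h = a·x + b·y + c and P-1 as origin, the differences give:
  (-85)·a + 45·b = -0.48
  0·a + 25·b = -0.25
Eliminate b (×25 and ×45, subtract): -2125·a = -0.750 → a = ∂h/∂x = +0.0003529
Back-substitute: b = ∂h/∂y = -0.01000.
h(60, 230) = 243.13 + (+0.0003529)·(-40) + (-0.01000)·(140) = 243.13 -0.014 -1.400 = 241.716 m.

241.7 m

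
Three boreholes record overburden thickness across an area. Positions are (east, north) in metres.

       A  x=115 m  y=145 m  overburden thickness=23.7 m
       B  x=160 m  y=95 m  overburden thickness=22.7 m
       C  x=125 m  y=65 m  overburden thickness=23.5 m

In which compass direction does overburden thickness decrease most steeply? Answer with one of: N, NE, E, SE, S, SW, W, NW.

With d = a·x + b·y + c and A as origin, the differences give:
  45·a + (-50)·b = -1.0
  10·a + (-80)·b = -0.2
Eliminate b (×(-80) and ×(-50), subtract): -3100·a = 70.00 → a = ∂d/∂x = -0.02258
Back-substitute: b = ∂d/∂y = -0.0003226.
Steepest decrease is along −∇f = (+0.02258 E, +0.0003226 N) → east.

E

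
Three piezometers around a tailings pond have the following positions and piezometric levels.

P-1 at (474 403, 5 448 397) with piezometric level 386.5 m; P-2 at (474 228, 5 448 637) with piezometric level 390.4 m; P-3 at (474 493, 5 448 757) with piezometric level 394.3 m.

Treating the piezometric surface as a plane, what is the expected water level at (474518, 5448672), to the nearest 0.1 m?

With h = a·x + b·y + c and P-1 as origin, the differences give:
  (-175)·a + 240·b = +3.9
  90·a + 360·b = +7.8
Eliminate b (×360 and ×240, subtract): -84600·a = -468.00 → a = ∂h/∂x = +0.005532
Back-substitute: b = ∂h/∂y = +0.02028.
h(474518, 5448672) = 386.5 + (+0.005532)·(115) + (+0.02028)·(275) = 386.5 +0.636 +5.578 = 392.714 m.

392.7 m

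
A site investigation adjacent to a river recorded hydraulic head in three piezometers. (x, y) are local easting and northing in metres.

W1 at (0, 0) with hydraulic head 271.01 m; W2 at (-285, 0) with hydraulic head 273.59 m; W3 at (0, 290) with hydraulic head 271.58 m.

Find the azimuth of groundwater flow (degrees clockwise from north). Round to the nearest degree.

∂h/∂x = (273.59 − 271.01) / (-285 − 0) = -0.009053
∂h/∂y = (271.58 − 271.01) / (290 − 0) = +0.001966
Flow direction (−∇h) has components (+0.009053 E, -0.001966 N).
Azimuth = atan2(E, N) = atan2(+0.009053, -0.001966) = 102.2° ≈ 102°.

102°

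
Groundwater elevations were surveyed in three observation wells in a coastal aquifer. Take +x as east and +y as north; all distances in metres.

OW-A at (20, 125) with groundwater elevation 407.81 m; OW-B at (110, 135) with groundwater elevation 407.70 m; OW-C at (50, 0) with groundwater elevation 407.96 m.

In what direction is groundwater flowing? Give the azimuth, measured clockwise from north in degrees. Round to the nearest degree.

036°

Differences from OW-A: to OW-B (Δx, Δy, Δh) = (90, 10, -0.11); to OW-C = (30, -125, +0.15).
Determinant of the coordinate differences = 90·(-125) − 30·10 = -11550.
∂h/∂x = [(-0.11)·(-125) − (+0.15)·10] / -11550 = -0.001061
∂h/∂y = [90·(+0.15) − 30·(-0.11)] / -11550 = -0.001455
Flow direction (−∇h) has components (+0.001061 E, +0.001455 N).
Azimuth = atan2(E, N) = atan2(+0.001061, +0.001455) = 36.1° ≈ 036°.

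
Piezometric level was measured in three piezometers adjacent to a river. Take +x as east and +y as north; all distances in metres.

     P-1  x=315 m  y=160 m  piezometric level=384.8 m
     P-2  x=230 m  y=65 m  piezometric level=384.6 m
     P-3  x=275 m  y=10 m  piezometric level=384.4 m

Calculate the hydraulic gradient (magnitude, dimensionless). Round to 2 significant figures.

With h = a·x + b·y + c and P-1 as origin, the differences give:
  (-85)·a + (-95)·b = -0.2
  (-40)·a + (-150)·b = -0.4
Eliminate b (×(-150) and ×(-95), subtract): 8950·a = -8.00 → a = ∂h/∂x = -0.0008939
Back-substitute: b = ∂h/∂y = +0.002905.
|∇h| = √(-0.0008939² + 0.002905²) = 0.003039

0.0030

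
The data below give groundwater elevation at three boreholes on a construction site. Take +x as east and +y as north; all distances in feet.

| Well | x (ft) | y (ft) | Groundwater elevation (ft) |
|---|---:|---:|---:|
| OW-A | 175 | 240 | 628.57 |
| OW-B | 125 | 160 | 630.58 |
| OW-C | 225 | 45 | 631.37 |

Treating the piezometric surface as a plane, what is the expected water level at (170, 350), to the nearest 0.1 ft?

With h = a·x + b·y + c and OW-A as origin, the differences give:
  (-50)·a + (-80)·b = +2.01
  50·a + (-195)·b = +2.80
Eliminate b (×(-195) and ×(-80), subtract): 13750·a = -167.950 → a = ∂h/∂x = -0.01221
Back-substitute: b = ∂h/∂y = -0.01749.
h(170, 350) = 628.57 + (-0.01221)·(-5) + (-0.01749)·(110) = 628.57 +0.061 -1.924 = 626.707 ft.

626.7 ft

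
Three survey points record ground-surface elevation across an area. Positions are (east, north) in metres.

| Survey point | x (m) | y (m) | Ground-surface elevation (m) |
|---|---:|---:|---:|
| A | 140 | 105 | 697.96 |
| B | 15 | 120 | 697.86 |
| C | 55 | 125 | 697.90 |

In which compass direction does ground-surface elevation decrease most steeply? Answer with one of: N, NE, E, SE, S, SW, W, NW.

SW

Three-point gradient (reference A): Δ to B = (-125, 15, -0.10), Δ to C = (-85, 20, -0.06).
∂z/∂x = +0.0008980, ∂z/∂y = +0.0008163 (det = -1225).
Steepest decrease is along −∇f = (-0.0008980 E, -0.0008163 N) → southwest.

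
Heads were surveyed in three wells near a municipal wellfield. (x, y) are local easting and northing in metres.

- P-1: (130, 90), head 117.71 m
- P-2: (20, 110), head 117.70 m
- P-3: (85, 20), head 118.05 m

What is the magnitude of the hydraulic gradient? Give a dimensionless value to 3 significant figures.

0.00446

Differences from P-1: to P-2 (Δx, Δy, Δh) = (-110, 20, -0.01); to P-3 = (-45, -70, +0.34).
Solve a·Δx + b·Δy = Δh: det = (-110)·(-70) − (-45)·20 = 8600.
∂h/∂x = [(-0.01)·(-70) − (+0.34)·20] / 8600 = -0.0007093
∂h/∂y = [(-110)·(+0.34) − (-45)·(-0.01)] / 8600 = -0.004401
|∇h| = √(-0.0007093² + -0.004401²) = 0.004458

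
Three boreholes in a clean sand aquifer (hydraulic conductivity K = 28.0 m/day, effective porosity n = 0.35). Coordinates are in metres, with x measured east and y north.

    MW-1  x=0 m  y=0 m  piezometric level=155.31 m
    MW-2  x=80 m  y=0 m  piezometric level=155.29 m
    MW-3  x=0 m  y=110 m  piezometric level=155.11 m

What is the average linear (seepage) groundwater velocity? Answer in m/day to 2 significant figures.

0.15 m/day

∂h/∂x = (155.29 − 155.31) / (80 − 0) = -0.0002500
∂h/∂y = (155.11 − 155.31) / (110 − 0) = -0.001818
|∇h| = √(-0.0002500² + -0.001818²) = 0.001835
Seepage velocity v = K·i/n = 28.0 × 0.001835 / 0.35 = 0.1468 m/day.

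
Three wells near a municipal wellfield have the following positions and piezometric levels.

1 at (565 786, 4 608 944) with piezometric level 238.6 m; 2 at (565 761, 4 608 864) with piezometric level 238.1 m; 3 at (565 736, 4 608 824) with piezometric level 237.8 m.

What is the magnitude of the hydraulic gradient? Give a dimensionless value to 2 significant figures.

0.0064

Three-point gradient (reference 1): Δ to 2 = (-25, -80, -0.5), Δ to 3 = (-50, -120, -0.8).
∂h/∂x = +0.004000, ∂h/∂y = +0.005000 (det = -1000).
|∇h| = √(0.004000² + 0.005000²) = 0.006403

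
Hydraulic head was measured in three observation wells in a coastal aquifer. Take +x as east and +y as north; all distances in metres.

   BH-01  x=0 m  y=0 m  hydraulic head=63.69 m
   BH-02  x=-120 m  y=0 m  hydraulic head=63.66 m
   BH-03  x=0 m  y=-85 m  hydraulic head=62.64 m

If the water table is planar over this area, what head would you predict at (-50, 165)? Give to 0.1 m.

∂h/∂x = (63.66 − 63.69) / (-120 − 0) = +0.0002500
∂h/∂y = (62.64 − 63.69) / (-85 − 0) = +0.01235
h(-50, 165) = 63.69 + (+0.0002500)·(-50) + (+0.01235)·(165) = 63.69 -0.013 +2.038 = 65.716 m.

65.7 m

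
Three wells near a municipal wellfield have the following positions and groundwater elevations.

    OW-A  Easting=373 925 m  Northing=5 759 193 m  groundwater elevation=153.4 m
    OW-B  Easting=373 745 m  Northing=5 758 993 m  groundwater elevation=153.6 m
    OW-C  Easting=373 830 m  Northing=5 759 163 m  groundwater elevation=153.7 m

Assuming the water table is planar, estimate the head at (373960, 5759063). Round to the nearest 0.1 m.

Taking OW-A as reference: OW-B−OW-A = (-180, -200, +0.2); OW-C−OW-A = (-95, -30, +0.3).
Determinant of the coordinate differences = (-180)·(-30) − (-95)·(-200) = -13600.
∂h/∂x = [(+0.2)·(-30) − (+0.3)·(-200)] / -13600 = -0.003971
∂h/∂y = [(-180)·(+0.3) − (-95)·(+0.2)] / -13600 = +0.002574
h(373960, 5759063) = 153.4 + (-0.003971)·(35) + (+0.002574)·(-130) = 153.4 -0.139 -0.335 = 152.926 m.

152.9 m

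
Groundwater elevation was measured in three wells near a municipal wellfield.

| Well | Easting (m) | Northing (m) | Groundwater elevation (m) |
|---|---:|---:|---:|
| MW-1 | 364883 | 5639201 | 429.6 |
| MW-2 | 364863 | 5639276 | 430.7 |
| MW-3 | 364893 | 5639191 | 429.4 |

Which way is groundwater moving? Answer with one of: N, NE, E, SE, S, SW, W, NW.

With h = a·x + b·y + c and MW-1 as origin, the differences give:
  (-20)·a + 75·b = +1.1
  10·a + (-10)·b = -0.2
Eliminate b (×(-10) and ×75, subtract): -550·a = 4.00 → a = ∂h/∂x = -0.007273
Back-substitute: b = ∂h/∂y = +0.01273.
Flow = −∇h = (+0.007273 east, -0.01273 north), which points southeast.

SE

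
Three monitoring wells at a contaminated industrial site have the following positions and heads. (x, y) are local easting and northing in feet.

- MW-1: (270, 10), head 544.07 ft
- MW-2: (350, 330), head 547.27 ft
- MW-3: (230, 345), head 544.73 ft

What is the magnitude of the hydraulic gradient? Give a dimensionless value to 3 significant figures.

Differences from MW-1: to MW-2 (Δx, Δy, Δh) = (80, 320, +3.20); to MW-3 = (-40, 335, +0.66).
Solve a·Δx + b·Δy = Δh: det = 80·335 − (-40)·320 = 39600.
∂h/∂x = [(+3.20)·335 − (+0.66)·320] / 39600 = +0.02174
∂h/∂y = [80·(+0.66) − (-40)·(+3.20)] / 39600 = +0.004566
|∇h| = √(0.02174² + 0.004566²) = 0.02221

0.0222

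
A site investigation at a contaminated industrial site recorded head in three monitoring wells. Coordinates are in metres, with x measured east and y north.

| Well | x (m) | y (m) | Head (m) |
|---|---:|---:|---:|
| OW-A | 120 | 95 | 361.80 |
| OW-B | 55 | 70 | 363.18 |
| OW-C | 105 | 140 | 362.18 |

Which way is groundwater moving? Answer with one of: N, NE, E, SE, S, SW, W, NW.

E

With h = a·x + b·y + c and OW-A as origin, the differences give:
  (-65)·a + (-25)·b = +1.38
  (-15)·a + 45·b = +0.38
Eliminate b (×45 and ×(-25), subtract): -3300·a = 71.600 → a = ∂h/∂x = -0.02170
Back-substitute: b = ∂h/∂y = +0.001212.
Flow = −∇h = (+0.02170 east, -0.001212 north), which points east.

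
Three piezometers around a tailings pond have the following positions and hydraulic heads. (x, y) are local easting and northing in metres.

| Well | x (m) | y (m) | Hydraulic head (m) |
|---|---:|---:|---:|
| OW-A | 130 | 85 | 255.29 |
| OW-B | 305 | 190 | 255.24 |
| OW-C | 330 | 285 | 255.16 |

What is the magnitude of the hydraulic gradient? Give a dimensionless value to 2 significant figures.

0.00095

With h = a·x + b·y + c and OW-A as origin, the differences give:
  175·a + 105·b = -0.05
  200·a + 200·b = -0.13
Eliminate b (×200 and ×105, subtract): 14000·a = 3.650 → a = ∂h/∂x = +0.0002607
Back-substitute: b = ∂h/∂y = -0.0009107.
|∇h| = √(0.0002607² + -0.0009107²) = 0.0009473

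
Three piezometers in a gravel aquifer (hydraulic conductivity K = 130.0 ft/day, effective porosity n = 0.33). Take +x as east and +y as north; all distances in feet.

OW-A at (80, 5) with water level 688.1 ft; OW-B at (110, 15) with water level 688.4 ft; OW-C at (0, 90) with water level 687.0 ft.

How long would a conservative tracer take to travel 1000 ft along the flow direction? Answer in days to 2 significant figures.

Three-point gradient (reference OW-A): Δ to OW-B = (30, 10, +0.3), Δ to OW-C = (-80, 85, -1.1).
∂h/∂x = +0.01090, ∂h/∂y = -0.002687 (det = 3350).
|∇h| = √(0.01090² + -0.002687²) = 0.01123
Seepage velocity v = K·i/n = 130.0 × 0.01123 / 0.33 = 4.424 ft/day.
t = 1000 / 4.424 = 226 days.

230 days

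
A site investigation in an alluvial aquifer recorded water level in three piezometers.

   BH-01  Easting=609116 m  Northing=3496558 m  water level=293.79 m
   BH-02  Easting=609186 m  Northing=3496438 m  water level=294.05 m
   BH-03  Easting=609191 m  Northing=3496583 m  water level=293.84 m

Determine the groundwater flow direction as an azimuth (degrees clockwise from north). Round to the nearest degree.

With h = a·x + b·y + c and BH-01 as origin, the differences give:
  70·a + (-120)·b = +0.26
  75·a + 25·b = +0.05
Eliminate b (×25 and ×(-120), subtract): 10750·a = 12.500 → a = ∂h/∂x = +0.001163
Back-substitute: b = ∂h/∂y = -0.001488.
Flow direction (−∇h) has components (-0.001163 E, +0.001488 N).
Azimuth = atan2(E, N) = atan2(-0.001163, +0.001488) = 322.0° ≈ 322°.

322°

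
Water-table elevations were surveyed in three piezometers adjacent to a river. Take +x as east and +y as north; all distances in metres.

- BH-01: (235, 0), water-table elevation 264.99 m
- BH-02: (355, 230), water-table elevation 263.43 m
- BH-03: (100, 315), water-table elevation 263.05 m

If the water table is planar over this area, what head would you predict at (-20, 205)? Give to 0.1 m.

263.8 m

Three-point gradient (reference BH-01): Δ to BH-02 = (120, 230, -1.56), Δ to BH-03 = (-135, 315, -1.94).
∂h/∂x = -0.0006565, ∂h/∂y = -0.006440 (det = 68850).
h(-20, 205) = 264.99 + (-0.0006565)·(-255) + (-0.006440)·(205) = 264.99 +0.167 -1.320 = 263.837 m.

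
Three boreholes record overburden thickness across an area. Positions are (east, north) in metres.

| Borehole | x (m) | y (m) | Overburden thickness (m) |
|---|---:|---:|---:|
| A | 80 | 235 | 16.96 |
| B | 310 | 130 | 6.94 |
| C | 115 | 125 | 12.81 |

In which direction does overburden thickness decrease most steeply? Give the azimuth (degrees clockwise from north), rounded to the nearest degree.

Taking A as reference: B−A = (230, -105, -10.02); C−A = (35, -110, -4.15).
Determinant of the coordinate differences = 230·(-110) − 35·(-105) = -21625.
∂d/∂x = [(-10.02)·(-110) − (-4.15)·(-105)] / -21625 = -0.03082
∂d/∂y = [230·(-4.15) − 35·(-10.02)] / -21625 = +0.02792
Steepest decrease is along −∇f: components (+0.03082 E, -0.02792 N).
Azimuth = atan2(+0.03082, -0.02792) = 132.2° ≈ 132°.

132°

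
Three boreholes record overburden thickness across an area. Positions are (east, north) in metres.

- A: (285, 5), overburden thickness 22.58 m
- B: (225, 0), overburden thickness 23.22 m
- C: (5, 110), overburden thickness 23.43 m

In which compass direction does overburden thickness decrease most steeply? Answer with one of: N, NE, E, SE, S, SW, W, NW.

NE

With d = a·x + b·y + c and A as origin, the differences give:
  (-60)·a + (-5)·b = +0.64
  (-280)·a + 105·b = +0.85
Eliminate b (×105 and ×(-5), subtract): -7700·a = 71.450 → a = ∂d/∂x = -0.009279
Back-substitute: b = ∂d/∂y = -0.01665.
Steepest decrease is along −∇f = (+0.009279 E, +0.01665 N) → northeast.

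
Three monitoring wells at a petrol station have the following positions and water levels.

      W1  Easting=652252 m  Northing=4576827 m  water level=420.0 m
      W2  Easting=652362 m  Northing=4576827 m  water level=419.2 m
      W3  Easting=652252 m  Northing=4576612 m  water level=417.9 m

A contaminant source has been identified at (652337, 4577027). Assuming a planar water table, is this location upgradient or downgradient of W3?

∂h/∂x = (419.2 − 420.0) / (652362 − 652252) = -0.007273
∂h/∂y = (417.9 − 420.0) / (4576612 − 4576827) = +0.009767
Head at (652337, 4577027) = 420.0 + (-0.007273)·(85) + (+0.009767)·(200) = 421.34 m.
That is higher than the 417.9 m at W3, so the point is upgradient.

upgradient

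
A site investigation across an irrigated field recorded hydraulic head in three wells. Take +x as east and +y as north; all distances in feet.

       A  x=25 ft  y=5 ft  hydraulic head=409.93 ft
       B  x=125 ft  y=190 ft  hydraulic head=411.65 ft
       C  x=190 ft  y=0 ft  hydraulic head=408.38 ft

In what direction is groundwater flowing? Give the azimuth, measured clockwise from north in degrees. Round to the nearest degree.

148°

Taking A as reference: B−A = (100, 185, +1.72); C−A = (165, -5, -1.55).
Solve a·Δx + b·Δy = Δh: det = 100·(-5) − 165·185 = -31025.
∂h/∂x = [(+1.72)·(-5) − (-1.55)·185] / -31025 = -0.008965
∂h/∂y = [100·(-1.55) − 165·(+1.72)] / -31025 = +0.01414
Flow direction (−∇h) has components (+0.008965 E, -0.01414 N).
Azimuth = atan2(E, N) = atan2(+0.008965, -0.01414) = 147.6° ≈ 148°.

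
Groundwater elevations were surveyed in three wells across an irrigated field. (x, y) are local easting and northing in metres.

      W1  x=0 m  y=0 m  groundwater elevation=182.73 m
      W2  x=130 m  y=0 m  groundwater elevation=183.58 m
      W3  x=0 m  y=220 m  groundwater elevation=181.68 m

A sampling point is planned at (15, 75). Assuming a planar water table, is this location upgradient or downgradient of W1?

∂h/∂x = (183.58 − 182.73) / (130 − 0) = +0.006538
∂h/∂y = (181.68 − 182.73) / (220 − 0) = -0.004773
Head at (15, 75) = 182.73 + (+0.006538)·(15) + (-0.004773)·(75) = 182.47 m.
That is lower than the 182.73 m at W1, so the point is downgradient.

downgradient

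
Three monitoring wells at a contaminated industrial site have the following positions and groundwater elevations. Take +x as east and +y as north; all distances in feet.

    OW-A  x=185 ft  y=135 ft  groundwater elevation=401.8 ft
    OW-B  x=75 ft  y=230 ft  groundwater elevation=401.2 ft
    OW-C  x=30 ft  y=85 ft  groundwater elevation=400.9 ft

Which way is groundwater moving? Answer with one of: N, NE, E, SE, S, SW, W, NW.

W

Three-point gradient (reference OW-A): Δ to OW-B = (-110, 95, -0.6), Δ to OW-C = (-155, -50, -0.9).
∂h/∂x = +0.005711, ∂h/∂y = +0.0002967 (det = 20225).
Flow = −∇h = (-0.005711 east, -0.0002967 north), which points west.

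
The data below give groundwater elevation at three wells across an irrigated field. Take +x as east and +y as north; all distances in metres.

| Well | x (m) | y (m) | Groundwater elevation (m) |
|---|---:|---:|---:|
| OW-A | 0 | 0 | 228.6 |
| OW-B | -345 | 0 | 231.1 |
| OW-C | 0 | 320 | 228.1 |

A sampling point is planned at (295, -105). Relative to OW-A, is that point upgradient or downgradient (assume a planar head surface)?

downgradient

∂h/∂x = (231.1 − 228.6) / (-345 − 0) = -0.007246
∂h/∂y = (228.1 − 228.6) / (320 − 0) = -0.001563
Head at (295, -105) = 228.6 + (-0.007246)·(295) + (-0.001563)·(-105) = 226.63 m.
That is lower than the 228.6 m at OW-A, so the point is downgradient.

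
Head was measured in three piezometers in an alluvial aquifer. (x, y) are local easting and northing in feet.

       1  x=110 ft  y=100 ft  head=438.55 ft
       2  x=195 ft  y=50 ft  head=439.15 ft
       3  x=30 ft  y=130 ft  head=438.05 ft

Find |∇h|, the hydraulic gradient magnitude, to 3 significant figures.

0.00614

With h = a·x + b·y + c and 1 as origin, the differences give:
  85·a + (-50)·b = +0.60
  (-80)·a + 30·b = -0.50
Eliminate b (×30 and ×(-50), subtract): -1450·a = -7.000 → a = ∂h/∂x = +0.004828
Back-substitute: b = ∂h/∂y = -0.003793.
|∇h| = √(0.004828² + -0.003793²) = 0.00614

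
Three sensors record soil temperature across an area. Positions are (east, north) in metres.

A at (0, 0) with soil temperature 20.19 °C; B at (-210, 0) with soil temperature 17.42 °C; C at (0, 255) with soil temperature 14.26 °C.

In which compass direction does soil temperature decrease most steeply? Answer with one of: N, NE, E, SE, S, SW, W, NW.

NW

∂T/∂x = (17.42 − 20.19) / (-210 − 0) = +0.01319
∂T/∂y = (14.26 − 20.19) / (255 − 0) = -0.02325
Steepest decrease is along −∇f = (-0.01319 E, +0.02325 N) → northwest.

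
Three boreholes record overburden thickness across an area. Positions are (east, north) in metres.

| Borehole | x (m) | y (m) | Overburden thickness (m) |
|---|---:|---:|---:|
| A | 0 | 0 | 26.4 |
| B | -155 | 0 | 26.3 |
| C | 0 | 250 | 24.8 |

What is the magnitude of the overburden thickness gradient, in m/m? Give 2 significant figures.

∂d/∂x = (26.3 − 26.4) / (-155 − 0) = +0.0006452
∂d/∂y = (24.8 − 26.4) / (250 − 0) = -0.006400
|∇f| = √(0.0006452² + -0.006400²) = 0.006432 m/m

0.0064 m/m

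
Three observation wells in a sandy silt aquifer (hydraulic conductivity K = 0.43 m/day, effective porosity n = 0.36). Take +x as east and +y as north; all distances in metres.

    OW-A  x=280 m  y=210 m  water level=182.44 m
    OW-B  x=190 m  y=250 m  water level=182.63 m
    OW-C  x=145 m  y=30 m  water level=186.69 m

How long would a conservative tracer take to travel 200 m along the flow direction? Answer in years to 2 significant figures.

Differences from OW-A: to OW-B (Δx, Δy, Δh) = (-90, 40, +0.19); to OW-C = (-135, -180, +4.25).
Solve a·Δx + b·Δy = Δh: det = (-90)·(-180) − (-135)·40 = 21600.
∂h/∂x = [(+0.19)·(-180) − (+4.25)·40] / 21600 = -0.009454
∂h/∂y = [(-90)·(+4.25) − (-135)·(+0.19)] / 21600 = -0.01652
|∇h| = √(-0.009454² + -0.01652²) = 0.01903
Seepage velocity v = K·i/n = 0.43 × 0.01903 / 0.36 = 0.02273 m/day.
t = 200 / 0.02273 = 8799 days = 24.1 years.

24 years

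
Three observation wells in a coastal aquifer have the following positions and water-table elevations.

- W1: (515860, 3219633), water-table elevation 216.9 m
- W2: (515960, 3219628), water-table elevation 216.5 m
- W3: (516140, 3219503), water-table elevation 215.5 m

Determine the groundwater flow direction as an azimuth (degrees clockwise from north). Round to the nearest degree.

122°

Three-point gradient (reference W1): Δ to W2 = (100, -5, -0.4), Δ to W3 = (280, -130, -1.4).
∂h/∂x = -0.003879, ∂h/∂y = +0.002414 (det = -11600).
Flow direction (−∇h) has components (+0.003879 E, -0.002414 N).
Azimuth = atan2(E, N) = atan2(+0.003879, -0.002414) = 121.9° ≈ 122°.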